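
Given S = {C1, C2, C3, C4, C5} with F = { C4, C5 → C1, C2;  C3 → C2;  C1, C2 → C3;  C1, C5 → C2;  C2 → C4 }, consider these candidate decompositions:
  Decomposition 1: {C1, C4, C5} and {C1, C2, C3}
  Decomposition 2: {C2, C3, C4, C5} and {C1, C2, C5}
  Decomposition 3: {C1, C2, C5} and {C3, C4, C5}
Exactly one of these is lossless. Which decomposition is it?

Decomposition 1: common = {C1}, closure = {C1} → lossy.
Decomposition 2: common = {C2, C5}, closure = {C1, C2, C3, C4, C5} → lossless.
Decomposition 3: common = {C5}, closure = {C5} → lossy.

Decomposition 2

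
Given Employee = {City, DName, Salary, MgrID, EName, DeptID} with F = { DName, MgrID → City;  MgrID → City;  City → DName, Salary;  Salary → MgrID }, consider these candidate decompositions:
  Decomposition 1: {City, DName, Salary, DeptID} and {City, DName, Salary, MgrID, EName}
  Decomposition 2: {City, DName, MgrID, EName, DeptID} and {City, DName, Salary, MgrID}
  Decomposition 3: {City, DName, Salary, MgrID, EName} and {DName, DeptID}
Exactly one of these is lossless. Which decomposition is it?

Decomposition 2

Decomposition 1: common = {City, DName, Salary}, closure = {City, DName, Salary, MgrID} → lossy.
Decomposition 2: common = {City, DName, MgrID}, closure = {City, DName, Salary, MgrID} → lossless.
Decomposition 3: common = {DName}, closure = {DName} → lossy.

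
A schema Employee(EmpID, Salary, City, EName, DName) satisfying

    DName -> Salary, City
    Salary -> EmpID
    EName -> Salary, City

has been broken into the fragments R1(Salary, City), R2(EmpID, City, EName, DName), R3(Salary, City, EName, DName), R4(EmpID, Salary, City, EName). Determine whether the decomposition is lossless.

Chase test. Columns are EmpID, Salary, City, EName, DName; row i has aⱼ where attribute j ∈ Ri, else bᵢⱼ.
Initial tableau (one row per fragment):
  row 1: b11 a2 a3 b14 b15
  row 2: a1 b22 a3 a4 a5
  row 3: b31 a2 a3 a4 a5
  row 4: a1 a2 a3 a4 b45
Rows 2 and 3 agree on DName; apply DName→Salary, City and equate their Salary, City entries.
Rows 1 and 2 agree on Salary; apply Salary→EmpID and equate their EmpID entries.
Rows 1 and 3 agree on Salary; apply Salary→EmpID and equate their EmpID entries.
Row 2 is now all distinguished symbols — the join is lossless.

Yes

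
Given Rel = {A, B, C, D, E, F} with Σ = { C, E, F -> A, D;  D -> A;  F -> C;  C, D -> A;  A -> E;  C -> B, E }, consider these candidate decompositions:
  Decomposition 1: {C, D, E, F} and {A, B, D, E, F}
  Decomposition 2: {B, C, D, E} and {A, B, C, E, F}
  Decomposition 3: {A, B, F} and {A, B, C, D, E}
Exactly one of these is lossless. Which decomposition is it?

Decomposition 1: common = {D, E, F}, closure = {A, B, C, D, E, F} → lossless.
Decomposition 2: common = {B, C, E}, closure = {B, C, E} → lossy.
Decomposition 3: common = {A, B}, closure = {A, B, E} → lossy.

Decomposition 1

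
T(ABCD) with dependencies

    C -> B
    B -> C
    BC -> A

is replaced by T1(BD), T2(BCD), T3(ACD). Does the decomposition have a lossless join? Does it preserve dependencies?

lossless and dependency-preserving

Lossless test (chase): Rows 2 and 3 agree on C; apply C→B and equate their B entries. Rows 1 and 2 agree on B; apply B→C and equate their C entries. Rows 1 and 2 agree on BC; apply BC→A and equate their A entries. Rows 1 and 3 agree on BC; apply BC→A and equate their A entries. Row 1 is now all distinguished symbols — the join is lossless.
Dependency preservation: BC → A is not contained in any single fragment, but the restricted closure of its left-hand side across the fragments still reaches the right-hand side; the remaining FDs each lie inside some fragment. All dependencies are preserved.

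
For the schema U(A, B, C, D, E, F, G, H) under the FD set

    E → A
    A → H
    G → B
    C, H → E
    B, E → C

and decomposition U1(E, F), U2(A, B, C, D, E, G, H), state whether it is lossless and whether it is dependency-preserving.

lossy but dependency-preserving

Lossless test: (E)⁺ = {A, E, H}, which is a superkey of neither fragment — lossy.
Dependency preservation: every FD's attributes lie within a single fragment, so each can be enforced locally — preserved.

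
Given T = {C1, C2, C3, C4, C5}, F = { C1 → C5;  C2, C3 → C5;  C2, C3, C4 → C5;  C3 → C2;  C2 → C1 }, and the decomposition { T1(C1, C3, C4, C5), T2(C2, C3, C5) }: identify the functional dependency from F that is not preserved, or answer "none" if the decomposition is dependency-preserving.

C2 → C1

Check C2 → C1: no single fragment contains all of {C1, C2}, and the restricted closure of {C2} across the fragments never reaches {C1}.
C1 → C5 is preserved.
C2, C3 → C5 is preserved.
C2, C3, C4 → C5 is preserved.
C3 → C2 is preserved.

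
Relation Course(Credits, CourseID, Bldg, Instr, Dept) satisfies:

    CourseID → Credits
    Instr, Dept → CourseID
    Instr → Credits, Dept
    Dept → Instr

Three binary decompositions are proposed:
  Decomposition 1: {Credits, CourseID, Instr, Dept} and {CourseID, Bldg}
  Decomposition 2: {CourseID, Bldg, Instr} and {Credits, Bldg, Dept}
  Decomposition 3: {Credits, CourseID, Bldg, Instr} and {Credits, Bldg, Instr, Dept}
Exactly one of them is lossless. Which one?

Decomposition 1: common = {CourseID}, closure = {Credits, CourseID} → lossy.
Decomposition 2: common = {Bldg}, closure = {Bldg} → lossy.
Decomposition 3: common = {Credits, Bldg, Instr}, closure = {Credits, CourseID, Bldg, Instr, Dept} → lossless.

Decomposition 3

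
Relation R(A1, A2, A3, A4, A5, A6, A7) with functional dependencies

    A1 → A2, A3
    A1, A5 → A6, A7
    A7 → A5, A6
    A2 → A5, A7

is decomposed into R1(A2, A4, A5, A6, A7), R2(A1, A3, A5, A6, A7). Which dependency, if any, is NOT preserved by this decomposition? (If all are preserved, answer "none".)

A1 → A2, A3

Check A1 → A2, A3: no single fragment contains all of {A1, A2, A3}, and the restricted closure of {A1} across the fragments never reaches {A2, A3}.
A1, A5 → A6, A7 is preserved.
A7 → A5, A6 is preserved.
A2 → A5, A7 is preserved.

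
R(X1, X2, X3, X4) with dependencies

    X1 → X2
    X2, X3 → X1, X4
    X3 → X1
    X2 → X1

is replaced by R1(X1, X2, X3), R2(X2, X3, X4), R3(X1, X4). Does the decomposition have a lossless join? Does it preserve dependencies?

Lossless test (chase): Rows 1 and 3 agree on X1; apply X1→X2 and equate their X2 entries. Rows 1 and 2 agree on X2, X3; apply X2, X3→X1, X4 and equate their X1, X4 entries. Row 1 is now all distinguished symbols — the join is lossless.
Dependency preservation: X2, X3 → X1, X4 is not contained in any single fragment, but the restricted closure of its left-hand side across the fragments still reaches the right-hand side; the remaining FDs each lie inside some fragment. All dependencies are preserved.

lossless and dependency-preserving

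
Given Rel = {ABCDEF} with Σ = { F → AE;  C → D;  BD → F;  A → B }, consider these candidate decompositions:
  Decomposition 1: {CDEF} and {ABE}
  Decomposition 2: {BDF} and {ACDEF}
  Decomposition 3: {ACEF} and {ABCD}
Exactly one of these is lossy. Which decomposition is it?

Decomposition 1

Decomposition 1: common = {E}, closure = {E} → lossy.
Decomposition 2: common = {DF}, closure = {ABDEF} → lossless.
Decomposition 3: common = {AC}, closure = {ABCDEF} → lossless.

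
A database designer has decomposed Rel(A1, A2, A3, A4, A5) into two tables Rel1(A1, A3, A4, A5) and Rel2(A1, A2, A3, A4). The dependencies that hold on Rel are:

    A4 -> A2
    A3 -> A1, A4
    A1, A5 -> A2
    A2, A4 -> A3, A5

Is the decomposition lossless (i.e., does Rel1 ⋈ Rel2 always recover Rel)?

Common attributes: Rel1 ∩ Rel2 = {A1, A3, A4}.
Closure of {A1, A3, A4}: A4 → A2 applies, adding A2; A2, A4 → A3, A5 applies, adding A5. So (A1, A3, A4)⁺ = {A1, A2, A3, A4, A5}.
This closure contains every attribute of Rel1, so Rel1 ∩ Rel2 → Rel1. The join is lossless.

Yes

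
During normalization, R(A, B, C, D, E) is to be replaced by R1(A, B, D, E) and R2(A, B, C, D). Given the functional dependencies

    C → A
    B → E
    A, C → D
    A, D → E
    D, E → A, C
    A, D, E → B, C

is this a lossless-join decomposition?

Yes

Common attributes: R1 ∩ R2 = {A, B, D}.
Closure of {A, B, D}: B → E applies, adding E; D, E → A, C applies, adding C. So (A, B, D)⁺ = {A, B, C, D, E}.
This closure contains every attribute of R1, so R1 ∩ R2 → R1. The join is lossless.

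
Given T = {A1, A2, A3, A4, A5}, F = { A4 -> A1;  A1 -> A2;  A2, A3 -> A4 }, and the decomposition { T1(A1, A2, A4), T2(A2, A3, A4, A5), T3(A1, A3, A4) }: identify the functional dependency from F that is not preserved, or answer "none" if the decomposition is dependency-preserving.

A4 → A1 lies within T1.
A1 → A2 lies within T1.
A2, A3 → A4 lies within T2.
Every dependency is enforceable on the fragments, so the decomposition is dependency-preserving.

none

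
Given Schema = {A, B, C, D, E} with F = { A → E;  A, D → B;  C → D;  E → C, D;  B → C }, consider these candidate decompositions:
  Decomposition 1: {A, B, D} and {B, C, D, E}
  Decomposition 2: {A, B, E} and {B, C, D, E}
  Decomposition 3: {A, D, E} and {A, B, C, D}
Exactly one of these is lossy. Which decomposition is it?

Decomposition 1: common = {B, D}, closure = {B, C, D} → lossy.
Decomposition 2: common = {B, E}, closure = {B, C, D, E} → lossless.
Decomposition 3: common = {A, D}, closure = {A, B, C, D, E} → lossless.

Decomposition 1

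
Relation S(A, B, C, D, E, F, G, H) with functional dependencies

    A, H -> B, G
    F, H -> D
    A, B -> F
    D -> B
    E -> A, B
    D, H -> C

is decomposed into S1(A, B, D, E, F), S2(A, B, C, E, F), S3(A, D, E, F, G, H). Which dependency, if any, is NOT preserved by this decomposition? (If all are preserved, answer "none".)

D, H -> C

Check D, H → C: no single fragment contains all of {C, D, H}, and the restricted closure of {D, H} across the fragments never reaches {C}.
A, H → B, G is preserved.
F, H → D is preserved.
A, B → F is preserved.
D → B is preserved.
E → A, B is preserved.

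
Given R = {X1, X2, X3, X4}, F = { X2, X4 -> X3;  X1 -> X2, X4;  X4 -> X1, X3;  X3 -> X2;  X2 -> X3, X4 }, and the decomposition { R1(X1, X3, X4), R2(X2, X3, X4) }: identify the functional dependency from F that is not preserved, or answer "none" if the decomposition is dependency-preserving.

none

X2, X4 → X3 lies within R2.
X1 → X2, X4: restricted closure across fragments reaches X2, X4.
X4 → X1, X3 lies within R1.
X3 → X2 lies within R2.
X2 → X3, X4 lies within R2.
Every dependency is enforceable on the fragments, so the decomposition is dependency-preserving.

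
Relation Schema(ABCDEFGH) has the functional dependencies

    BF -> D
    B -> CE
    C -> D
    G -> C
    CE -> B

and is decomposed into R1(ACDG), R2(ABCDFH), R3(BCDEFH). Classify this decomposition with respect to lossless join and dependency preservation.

Lossless test (chase): Rows 2 and 3 agree on B; apply B→CE and equate their CE entries. No row becomes fully distinguished — the join is lossy.
Dependency preservation: every FD's attributes lie within a single fragment, so each can be enforced locally — preserved.

lossy but dependency-preserving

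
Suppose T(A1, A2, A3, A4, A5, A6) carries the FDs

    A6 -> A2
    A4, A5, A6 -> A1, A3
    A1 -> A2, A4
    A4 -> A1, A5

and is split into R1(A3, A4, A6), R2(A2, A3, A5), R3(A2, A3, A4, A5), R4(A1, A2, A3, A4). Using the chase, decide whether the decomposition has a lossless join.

Chase test. Columns are A1, A2, A3, A4, A5, A6; row i has aⱼ where attribute j ∈ Ri, else bᵢⱼ.
Initial tableau (one row per fragment):
  row 1: b11 b12 a3 a4 b15 a6
  row 2: b21 a2 a3 b24 a5 b26
  row 3: b31 a2 a3 a4 a5 b36
  row 4: a1 a2 a3 a4 b45 b46
Rows 1 and 3 agree on A4; apply A4→A1, A5 and equate their A1, A5 entries.
Rows 1 and 4 agree on A4; apply A4→A1, A5 and equate their A1, A5 entries.
Rows 1 and 3 agree on A1; apply A1→A2, A4 and equate their A2, A4 entries.
Row 1 is now all distinguished symbols — the join is lossless.

Yes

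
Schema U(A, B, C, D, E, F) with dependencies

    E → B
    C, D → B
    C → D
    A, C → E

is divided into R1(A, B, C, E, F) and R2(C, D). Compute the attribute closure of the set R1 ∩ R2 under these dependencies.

B, C, D

R1 ∩ R2 = {C}.
C → D applies, adding D
C, D → B applies, adding B
Closure: {B, C, D}.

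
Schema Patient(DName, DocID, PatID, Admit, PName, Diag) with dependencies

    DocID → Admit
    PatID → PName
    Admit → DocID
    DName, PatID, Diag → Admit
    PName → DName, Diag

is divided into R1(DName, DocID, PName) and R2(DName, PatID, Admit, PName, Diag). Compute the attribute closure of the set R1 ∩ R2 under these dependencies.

R1 ∩ R2 = {DName, PName}.
PName → DName, Diag applies, adding Diag
Closure: {DName, PName, Diag}.

DName, PName, Diag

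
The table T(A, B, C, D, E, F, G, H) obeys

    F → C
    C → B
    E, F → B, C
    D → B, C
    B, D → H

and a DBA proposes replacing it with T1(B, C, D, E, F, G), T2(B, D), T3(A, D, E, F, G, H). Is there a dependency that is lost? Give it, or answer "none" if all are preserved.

none

F → C lies within T1.
C → B lies within T1.
E, F → B, C lies within T1.
D → B, C lies within T1.
B, D → H: restricted closure across fragments reaches H.
Every dependency is enforceable on the fragments, so the decomposition is dependency-preserving.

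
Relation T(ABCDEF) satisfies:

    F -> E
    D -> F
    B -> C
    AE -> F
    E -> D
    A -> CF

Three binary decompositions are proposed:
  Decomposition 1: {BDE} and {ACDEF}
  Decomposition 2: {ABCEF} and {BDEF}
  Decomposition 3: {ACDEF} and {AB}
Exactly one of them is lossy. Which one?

Decomposition 1: common = {DE}, closure = {DEF} → lossy.
Decomposition 2: common = {BEF}, closure = {BCDEF} → lossless.
Decomposition 3: common = {A}, closure = {ACDEF} → lossless.

Decomposition 1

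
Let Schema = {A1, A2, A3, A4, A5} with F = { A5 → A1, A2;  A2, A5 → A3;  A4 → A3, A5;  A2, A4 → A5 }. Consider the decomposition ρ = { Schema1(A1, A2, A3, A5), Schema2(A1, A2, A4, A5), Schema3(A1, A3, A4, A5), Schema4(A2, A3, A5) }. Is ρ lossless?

Chase test. Columns are A1, A2, A3, A4, A5; row i has aⱼ where attribute j ∈ Schemai, else bᵢⱼ.
Initial tableau (one row per fragment):
  row 1: a1 a2 a3 b14 a5
  row 2: a1 a2 b23 a4 a5
  row 3: a1 b32 a3 a4 a5
  row 4: b41 a2 a3 b44 a5
Rows 1 and 3 agree on A5; apply A5→A1, A2 and equate their A1, A2 entries.
Rows 1 and 4 agree on A5; apply A5→A1, A2 and equate their A1, A2 entries.
Rows 1 and 2 agree on A2, A5; apply A2, A5→A3 and equate their A3 entries.
Row 2 is now all distinguished symbols — the join is lossless.

Yes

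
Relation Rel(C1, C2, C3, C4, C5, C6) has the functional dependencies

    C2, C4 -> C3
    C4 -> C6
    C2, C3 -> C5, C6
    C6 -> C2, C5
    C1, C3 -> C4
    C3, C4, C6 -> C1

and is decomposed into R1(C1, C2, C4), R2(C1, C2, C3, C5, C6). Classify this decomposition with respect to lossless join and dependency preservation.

Lossless test: (C1, C2)⁺ = {C1, C2}, which is a superkey of neither fragment — lossy.
Dependency preservation: the restricted closure of {C2, C4} across the fragments never reaches {C3}, so C2, C4 → C3 cannot be enforced without a join — not preserved.

lossy and not dependency-preserving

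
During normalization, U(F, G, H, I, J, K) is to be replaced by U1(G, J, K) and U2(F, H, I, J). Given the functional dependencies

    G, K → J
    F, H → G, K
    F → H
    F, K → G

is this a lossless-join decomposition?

Common attributes: U1 ∩ U2 = {J}.
No dependency enlarges {J}, so (J)⁺ = {J}.
The closure contains neither all of U1 = {G, J, K} nor all of U2 = {F, H, I, J}, so the common attributes are not a superkey of either fragment. The join is lossy.

No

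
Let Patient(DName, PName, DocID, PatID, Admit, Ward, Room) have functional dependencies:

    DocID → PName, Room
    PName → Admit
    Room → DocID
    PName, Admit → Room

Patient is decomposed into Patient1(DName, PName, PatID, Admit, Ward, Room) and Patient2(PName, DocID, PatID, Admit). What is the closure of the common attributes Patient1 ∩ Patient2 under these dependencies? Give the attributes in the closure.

Patient1 ∩ Patient2 = {PName, PatID, Admit}.
PName, Admit → Room applies, adding Room
Room → DocID applies, adding DocID
Closure: {PName, DocID, PatID, Admit, Room}.

PName, DocID, PatID, Admit, Room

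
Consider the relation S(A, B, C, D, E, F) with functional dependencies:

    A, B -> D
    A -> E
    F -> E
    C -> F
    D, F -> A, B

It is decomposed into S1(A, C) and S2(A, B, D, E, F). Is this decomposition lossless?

No

Common attributes: S1 ∩ S2 = {A}.
Closure of {A}: A → E applies, adding E. So (A)⁺ = {A, E}.
The closure contains neither all of S1 = {A, C} nor all of S2 = {A, B, D, E, F}, so the common attributes are not a superkey of either fragment. The join is lossy.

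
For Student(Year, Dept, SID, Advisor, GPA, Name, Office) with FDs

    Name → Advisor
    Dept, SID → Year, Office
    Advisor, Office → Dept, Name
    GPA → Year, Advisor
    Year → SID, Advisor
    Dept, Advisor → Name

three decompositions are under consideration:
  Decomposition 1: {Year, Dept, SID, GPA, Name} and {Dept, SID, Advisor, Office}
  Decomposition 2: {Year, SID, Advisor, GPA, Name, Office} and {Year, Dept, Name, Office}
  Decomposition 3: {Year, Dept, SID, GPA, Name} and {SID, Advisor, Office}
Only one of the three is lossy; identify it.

Decomposition 1: common = {Dept, SID}, closure = {Year, Dept, SID, Advisor, Name, Office} → lossless.
Decomposition 2: common = {Year, Name, Office}, closure = {Year, Dept, SID, Advisor, Name, Office} → lossless.
Decomposition 3: common = {SID}, closure = {SID} → lossy.

Decomposition 3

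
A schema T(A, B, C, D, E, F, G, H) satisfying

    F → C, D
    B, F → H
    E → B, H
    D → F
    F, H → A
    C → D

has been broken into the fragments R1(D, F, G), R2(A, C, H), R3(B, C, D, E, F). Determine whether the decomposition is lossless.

Chase test. Columns are A, B, C, D, E, F, G, H; row i has aⱼ where attribute j ∈ Ri, else bᵢⱼ.
Initial tableau (one row per fragment):
  row 1: b11 b12 b13 a4 b15 a6 a7 b18
  row 2: a1 b22 a3 b24 b25 b26 b27 a8
  row 3: b31 a2 a3 a4 a5 a6 b37 b38
Rows 1 and 3 agree on F; apply F→C, D and equate their C, D entries.
Rows 1 and 2 agree on C; apply C→D and equate their D entries.
Rows 1 and 2 agree on D; apply D→F and equate their F entries.
No row becomes fully distinguished — the join is lossy.

No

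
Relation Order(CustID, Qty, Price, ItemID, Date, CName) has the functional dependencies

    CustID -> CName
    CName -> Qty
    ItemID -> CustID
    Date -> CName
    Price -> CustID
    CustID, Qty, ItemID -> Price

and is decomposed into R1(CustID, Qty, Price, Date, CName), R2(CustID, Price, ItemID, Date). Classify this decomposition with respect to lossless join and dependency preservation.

lossless and dependency-preserving

Lossless test: (CustID, Price, Date)⁺ = {CustID, Qty, Price, Date, CName}, which contains all of one fragment — lossless.
Dependency preservation: CustID, Qty, ItemID → Price is not contained in any single fragment, but the restricted closure of its left-hand side across the fragments still reaches the right-hand side; the remaining FDs each lie inside some fragment. All dependencies are preserved.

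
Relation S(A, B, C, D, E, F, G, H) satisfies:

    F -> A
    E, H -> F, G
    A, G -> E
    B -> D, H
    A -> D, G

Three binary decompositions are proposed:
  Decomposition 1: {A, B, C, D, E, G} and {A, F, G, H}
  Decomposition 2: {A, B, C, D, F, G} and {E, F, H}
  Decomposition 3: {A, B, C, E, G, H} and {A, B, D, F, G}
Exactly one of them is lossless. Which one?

Decomposition 3

Decomposition 1: common = {A, G}, closure = {A, D, E, G} → lossy.
Decomposition 2: common = {F}, closure = {A, D, E, F, G} → lossy.
Decomposition 3: common = {A, B, G}, closure = {A, B, D, E, F, G, H} → lossless.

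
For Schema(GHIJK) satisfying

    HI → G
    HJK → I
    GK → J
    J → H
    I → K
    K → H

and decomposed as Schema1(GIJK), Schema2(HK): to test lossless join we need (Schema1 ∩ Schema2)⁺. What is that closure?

HK

Schema1 ∩ Schema2 = {K}.
K → H applies, adding H
Closure: {HK}.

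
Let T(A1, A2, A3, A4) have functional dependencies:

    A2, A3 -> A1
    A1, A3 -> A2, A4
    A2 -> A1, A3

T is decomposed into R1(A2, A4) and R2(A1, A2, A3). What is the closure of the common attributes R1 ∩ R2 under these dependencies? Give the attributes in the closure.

R1 ∩ R2 = {A2}.
A2 → A1, A3 applies, adding A1, A3
A1, A3 → A2, A4 applies, adding A4
Closure: {A1, A2, A3, A4}.

A1, A2, A3, A4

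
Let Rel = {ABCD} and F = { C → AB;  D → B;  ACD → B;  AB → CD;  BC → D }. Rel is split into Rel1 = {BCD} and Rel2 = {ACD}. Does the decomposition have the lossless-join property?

Yes

Common attributes: Rel1 ∩ Rel2 = {CD}.
Closure of {CD}: C → AB applies, adding AB. So (CD)⁺ = {ABCD}.
This closure contains every attribute of Rel1, so Rel1 ∩ Rel2 → Rel1. The join is lossless.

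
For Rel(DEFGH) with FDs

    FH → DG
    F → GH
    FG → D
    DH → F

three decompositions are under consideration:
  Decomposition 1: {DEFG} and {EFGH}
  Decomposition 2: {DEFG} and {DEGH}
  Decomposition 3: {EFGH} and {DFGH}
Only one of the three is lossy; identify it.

Decomposition 1: common = {EFG}, closure = {DEFGH} → lossless.
Decomposition 2: common = {DEG}, closure = {DEG} → lossy.
Decomposition 3: common = {FGH}, closure = {DFGH} → lossless.

Decomposition 2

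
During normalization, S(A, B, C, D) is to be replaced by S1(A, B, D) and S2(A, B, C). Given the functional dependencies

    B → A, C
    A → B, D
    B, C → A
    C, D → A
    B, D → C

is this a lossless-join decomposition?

Common attributes: S1 ∩ S2 = {A, B}.
Closure of {A, B}: B → A, C applies, adding C; A → B, D applies, adding D. So (A, B)⁺ = {A, B, C, D}.
This closure contains every attribute of S1, so S1 ∩ S2 → S1. The join is lossless.

Yes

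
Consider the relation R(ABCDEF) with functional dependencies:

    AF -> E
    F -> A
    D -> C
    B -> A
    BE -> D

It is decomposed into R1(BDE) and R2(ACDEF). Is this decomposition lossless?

Common attributes: R1 ∩ R2 = {DE}.
Closure of {DE}: D → C applies, adding C. So (DE)⁺ = {CDE}.
The closure contains neither all of R1 = {BDE} nor all of R2 = {ACDEF}, so the common attributes are not a superkey of either fragment. The join is lossy.

No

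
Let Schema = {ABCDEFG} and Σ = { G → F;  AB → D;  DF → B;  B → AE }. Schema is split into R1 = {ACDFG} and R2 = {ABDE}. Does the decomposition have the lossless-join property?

Common attributes: R1 ∩ R2 = {AD}.
No dependency enlarges {AD}, so (AD)⁺ = {AD}.
The closure contains neither all of R1 = {ACDFG} nor all of R2 = {ABDE}, so the common attributes are not a superkey of either fragment. The join is lossy.

No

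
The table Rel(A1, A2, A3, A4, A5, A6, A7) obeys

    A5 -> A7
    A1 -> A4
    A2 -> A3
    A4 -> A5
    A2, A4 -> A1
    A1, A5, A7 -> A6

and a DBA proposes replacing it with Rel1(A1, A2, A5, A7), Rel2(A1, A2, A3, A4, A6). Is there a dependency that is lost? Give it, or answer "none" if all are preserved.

A4 -> A5

Check A4 → A5: no single fragment contains all of {A4, A5}, and the restricted closure of {A4} across the fragments never reaches {A5}.
A5 → A7 is preserved.
A1 → A4 is preserved.
A2 → A3 is preserved.
A2, A4 → A1 is preserved.
A1, A5, A7 → A6 is preserved.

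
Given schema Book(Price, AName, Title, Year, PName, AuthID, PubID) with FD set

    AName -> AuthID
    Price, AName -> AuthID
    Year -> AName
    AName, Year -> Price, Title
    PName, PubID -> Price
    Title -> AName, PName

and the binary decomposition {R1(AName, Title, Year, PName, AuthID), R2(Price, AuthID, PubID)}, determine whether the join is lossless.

No

Common attributes: R1 ∩ R2 = {AuthID}.
No dependency enlarges {AuthID}, so (AuthID)⁺ = {AuthID}.
The closure contains neither all of R1 = {AName, Title, Year, PName, AuthID} nor all of R2 = {Price, AuthID, PubID}, so the common attributes are not a superkey of either fragment. The join is lossy.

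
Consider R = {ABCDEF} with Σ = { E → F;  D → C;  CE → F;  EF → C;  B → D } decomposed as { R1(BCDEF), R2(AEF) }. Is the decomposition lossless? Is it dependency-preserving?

Lossless test: (EF)⁺ = {CEF}, which is a superkey of neither fragment — lossy.
Dependency preservation: every FD's attributes lie within a single fragment, so each can be enforced locally — preserved.

lossy but dependency-preserving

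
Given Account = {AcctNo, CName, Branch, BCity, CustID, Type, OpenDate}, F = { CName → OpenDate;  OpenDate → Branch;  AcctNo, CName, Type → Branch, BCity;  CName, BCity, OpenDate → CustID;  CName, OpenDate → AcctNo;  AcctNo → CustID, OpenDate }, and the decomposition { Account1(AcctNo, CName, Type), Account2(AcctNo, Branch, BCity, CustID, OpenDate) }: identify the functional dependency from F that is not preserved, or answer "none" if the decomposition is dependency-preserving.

AcctNo, CName, Type → Branch, BCity

Check AcctNo, CName, Type → Branch, BCity: no single fragment contains all of {AcctNo, CName, Branch, BCity, Type}, and the restricted closure of {AcctNo, CName, Type} across the fragments never reaches {Branch, BCity}.
CName → OpenDate is preserved.
OpenDate → Branch is preserved.
CName, BCity, OpenDate → CustID is preserved.
CName, OpenDate → AcctNo is preserved.
AcctNo → CustID, OpenDate is preserved.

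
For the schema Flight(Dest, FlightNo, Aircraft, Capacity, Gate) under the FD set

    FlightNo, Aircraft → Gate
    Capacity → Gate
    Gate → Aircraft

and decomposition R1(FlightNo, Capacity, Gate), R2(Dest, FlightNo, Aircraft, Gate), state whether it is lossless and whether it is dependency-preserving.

lossy but dependency-preserving

Lossless test: (FlightNo, Gate)⁺ = {FlightNo, Aircraft, Gate}, which is a superkey of neither fragment — lossy.
Dependency preservation: every FD's attributes lie within a single fragment, so each can be enforced locally — preserved.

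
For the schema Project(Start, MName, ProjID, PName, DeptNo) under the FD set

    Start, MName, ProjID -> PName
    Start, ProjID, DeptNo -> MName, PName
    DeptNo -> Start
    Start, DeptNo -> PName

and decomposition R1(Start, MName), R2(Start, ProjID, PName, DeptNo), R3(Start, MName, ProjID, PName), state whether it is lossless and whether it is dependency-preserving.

Lossless test (chase): applying each FD to every pair of rows produces no changes in the tableau, so no row becomes fully distinguished — the join is lossy.
Dependency preservation: the restricted closure of {Start, ProjID, DeptNo} across the fragments never reaches {MName, PName}, so Start, ProjID, DeptNo → MName, PName cannot be enforced without a join — not preserved.

lossy and not dependency-preserving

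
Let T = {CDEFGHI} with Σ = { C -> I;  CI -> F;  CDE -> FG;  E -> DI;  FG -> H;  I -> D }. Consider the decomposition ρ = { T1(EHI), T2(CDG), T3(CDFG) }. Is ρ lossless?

No

Chase test. Columns are CDEFGHI; row i has aⱼ where attribute j ∈ Ti, else bᵢⱼ.
Initial tableau (one row per fragment):
  row 1: b11 b12 a3 b14 b15 a6 a7
  row 2: a1 a2 b23 b24 a5 b26 b27
  row 3: a1 a2 b33 a4 a5 b36 b37
Rows 2 and 3 agree on C; apply C→I and equate their I entries.
Rows 2 and 3 agree on CI; apply CI→F and equate their F entries.
Rows 2 and 3 agree on FG; apply FG→H and equate their H entries.
No row becomes fully distinguished — the join is lossy.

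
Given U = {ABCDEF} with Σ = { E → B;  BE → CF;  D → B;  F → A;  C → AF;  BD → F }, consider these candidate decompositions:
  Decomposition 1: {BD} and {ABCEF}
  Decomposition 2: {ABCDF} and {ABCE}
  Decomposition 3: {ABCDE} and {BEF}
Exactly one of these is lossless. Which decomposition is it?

Decomposition 3

Decomposition 1: common = {B}, closure = {B} → lossy.
Decomposition 2: common = {ABC}, closure = {ABCF} → lossy.
Decomposition 3: common = {BE}, closure = {ABCEF} → lossless.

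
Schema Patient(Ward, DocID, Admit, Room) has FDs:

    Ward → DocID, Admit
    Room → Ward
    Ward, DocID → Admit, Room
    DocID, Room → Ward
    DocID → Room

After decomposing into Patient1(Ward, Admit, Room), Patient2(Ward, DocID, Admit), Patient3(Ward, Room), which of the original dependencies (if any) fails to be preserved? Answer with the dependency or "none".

none

Ward → DocID, Admit lies within Patient2.
Room → Ward lies within Patient1.
Ward, DocID → Admit, Room: restricted closure across fragments reaches Admit, Room.
DocID, Room → Ward: restricted closure across fragments reaches Ward.
DocID → Room: restricted closure across fragments reaches Room.
Every dependency is enforceable on the fragments, so the decomposition is dependency-preserving.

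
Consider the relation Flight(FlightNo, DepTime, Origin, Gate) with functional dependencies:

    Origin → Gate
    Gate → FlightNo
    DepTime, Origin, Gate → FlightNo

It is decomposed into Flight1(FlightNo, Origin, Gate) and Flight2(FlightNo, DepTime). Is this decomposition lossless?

Common attributes: Flight1 ∩ Flight2 = {FlightNo}.
No dependency enlarges {FlightNo}, so (FlightNo)⁺ = {FlightNo}.
The closure contains neither all of Flight1 = {FlightNo, Origin, Gate} nor all of Flight2 = {FlightNo, DepTime}, so the common attributes are not a superkey of either fragment. The join is lossy.

No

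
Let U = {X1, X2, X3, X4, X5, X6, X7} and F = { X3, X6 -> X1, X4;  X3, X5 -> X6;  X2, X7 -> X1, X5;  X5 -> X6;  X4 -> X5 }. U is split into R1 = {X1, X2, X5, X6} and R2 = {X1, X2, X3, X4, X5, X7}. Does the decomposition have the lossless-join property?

Common attributes: R1 ∩ R2 = {X1, X2, X5}.
Closure of {X1, X2, X5}: X5 → X6 applies, adding X6. So (X1, X2, X5)⁺ = {X1, X2, X5, X6}.
This closure contains every attribute of R1, so R1 ∩ R2 → R1. The join is lossless.

Yes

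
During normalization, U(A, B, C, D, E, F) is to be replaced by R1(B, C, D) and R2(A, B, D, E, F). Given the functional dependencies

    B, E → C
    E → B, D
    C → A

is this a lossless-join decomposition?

Common attributes: R1 ∩ R2 = {B, D}.
No dependency enlarges {B, D}, so (B, D)⁺ = {B, D}.
The closure contains neither all of R1 = {B, C, D} nor all of R2 = {A, B, D, E, F}, so the common attributes are not a superkey of either fragment. The join is lossy.

No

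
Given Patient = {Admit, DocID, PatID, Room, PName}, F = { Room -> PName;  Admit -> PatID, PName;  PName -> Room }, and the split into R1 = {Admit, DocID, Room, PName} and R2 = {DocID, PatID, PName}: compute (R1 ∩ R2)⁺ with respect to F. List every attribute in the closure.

R1 ∩ R2 = {DocID, PName}.
PName → Room applies, adding Room
Closure: {DocID, Room, PName}.

DocID, Room, PName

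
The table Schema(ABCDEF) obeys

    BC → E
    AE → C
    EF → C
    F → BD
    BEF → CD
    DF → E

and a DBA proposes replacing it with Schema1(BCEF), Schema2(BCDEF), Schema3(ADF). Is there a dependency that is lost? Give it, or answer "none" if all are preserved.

Check AE → C: no single fragment contains all of {ACE}, and the restricted closure of {AE} across the fragments never reaches {C}.
BC → E is preserved.
EF → C is preserved.
F → BD is preserved.
BEF → CD is preserved.
DF → E is preserved.

AE → C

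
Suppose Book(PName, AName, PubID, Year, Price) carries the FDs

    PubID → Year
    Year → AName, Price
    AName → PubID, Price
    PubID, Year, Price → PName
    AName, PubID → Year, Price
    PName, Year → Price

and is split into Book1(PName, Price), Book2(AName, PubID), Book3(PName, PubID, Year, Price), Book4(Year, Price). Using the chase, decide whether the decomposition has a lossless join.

Yes

Chase test. Columns are PName, AName, PubID, Year, Price; row i has aⱼ where attribute j ∈ Booki, else bᵢⱼ.
Initial tableau (one row per fragment):
  row 1: a1 b12 b13 b14 a5
  row 2: b21 a2 a3 b24 b25
  row 3: a1 b32 a3 a4 a5
  row 4: b41 b42 b43 a4 a5
Rows 2 and 3 agree on PubID; apply PubID→Year and equate their Year entries.
Rows 2 and 3 agree on Year; apply Year→AName, Price and equate their AName, Price entries.
Rows 2 and 4 agree on Year; apply Year→AName, Price and equate their AName, Price entries.
Rows 2 and 4 agree on AName; apply AName→PubID, Price and equate their PubID, Price entries.
Rows 2 and 3 agree on PubID, Year, Price; apply PubID, Year, Price→PName and equate their PName entries.
Rows 2 and 4 agree on PubID, Year, Price; apply PubID, Year, Price→PName and equate their PName entries.
Row 2 is now all distinguished symbols — the join is lossless.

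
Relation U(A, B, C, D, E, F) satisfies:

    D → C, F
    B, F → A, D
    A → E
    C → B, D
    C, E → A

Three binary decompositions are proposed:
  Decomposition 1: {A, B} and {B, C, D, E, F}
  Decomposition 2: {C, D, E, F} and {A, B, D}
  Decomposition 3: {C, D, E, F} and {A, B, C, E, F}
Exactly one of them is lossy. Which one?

Decomposition 1

Decomposition 1: common = {B}, closure = {B} → lossy.
Decomposition 2: common = {D}, closure = {A, B, C, D, E, F} → lossless.
Decomposition 3: common = {C, E, F}, closure = {A, B, C, D, E, F} → lossless.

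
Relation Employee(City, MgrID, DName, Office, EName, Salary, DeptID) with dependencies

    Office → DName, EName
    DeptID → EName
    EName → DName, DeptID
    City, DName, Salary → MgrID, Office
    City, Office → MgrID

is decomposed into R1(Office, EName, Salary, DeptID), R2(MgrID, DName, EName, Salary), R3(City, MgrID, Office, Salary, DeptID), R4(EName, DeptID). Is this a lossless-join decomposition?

Yes

Chase test. Columns are City, MgrID, DName, Office, EName, Salary, DeptID; row i has aⱼ where attribute j ∈ Ri, else bᵢⱼ.
Initial tableau (one row per fragment):
  row 1: b11 b12 b13 a4 a5 a6 a7
  row 2: b21 a2 a3 b24 a5 a6 b27
  row 3: a1 a2 b33 a4 b35 a6 a7
  row 4: b41 b42 b43 b44 a5 b46 a7
Rows 1 and 3 agree on Office; apply Office→DName, EName and equate their DName, EName entries.
Rows 1 and 2 agree on EName; apply EName→DName, DeptID and equate their DName, DeptID entries.
Rows 1 and 4 agree on EName; apply EName→DName, DeptID and equate their DName, DeptID entries.
Row 3 is now all distinguished symbols — the join is lossless.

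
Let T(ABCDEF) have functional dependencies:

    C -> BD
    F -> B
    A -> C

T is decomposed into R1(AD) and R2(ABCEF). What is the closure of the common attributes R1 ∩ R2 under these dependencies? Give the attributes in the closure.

ABCD

R1 ∩ R2 = {A}.
A → C applies, adding C
C → BD applies, adding BD
Closure: {ABCD}.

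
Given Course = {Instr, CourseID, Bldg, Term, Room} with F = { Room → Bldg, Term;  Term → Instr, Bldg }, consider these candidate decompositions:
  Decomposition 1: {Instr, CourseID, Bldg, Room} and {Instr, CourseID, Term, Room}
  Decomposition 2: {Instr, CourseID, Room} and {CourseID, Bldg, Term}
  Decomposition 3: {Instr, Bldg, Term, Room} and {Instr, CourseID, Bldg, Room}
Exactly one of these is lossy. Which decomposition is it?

Decomposition 2

Decomposition 1: common = {Instr, CourseID, Room}, closure = {Instr, CourseID, Bldg, Term, Room} → lossless.
Decomposition 2: common = {CourseID}, closure = {CourseID} → lossy.
Decomposition 3: common = {Instr, Bldg, Room}, closure = {Instr, Bldg, Term, Room} → lossless.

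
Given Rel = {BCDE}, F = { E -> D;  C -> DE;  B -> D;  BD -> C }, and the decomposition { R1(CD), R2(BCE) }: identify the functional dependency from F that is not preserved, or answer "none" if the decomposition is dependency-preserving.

Check E → D: no single fragment contains all of {DE}, and the restricted closure of {E} across the fragments never reaches {D}.
C → DE is preserved.
B → D is preserved.
BD → C is preserved.

E -> D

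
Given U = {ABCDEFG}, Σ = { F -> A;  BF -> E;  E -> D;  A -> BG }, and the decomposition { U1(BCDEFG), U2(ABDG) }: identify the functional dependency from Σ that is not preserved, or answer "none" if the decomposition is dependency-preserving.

F -> A

Check F → A: no single fragment contains all of {AF}, and the restricted closure of {F} across the fragments never reaches {A}.
BF → E is preserved.
E → D is preserved.
A → BG is preserved.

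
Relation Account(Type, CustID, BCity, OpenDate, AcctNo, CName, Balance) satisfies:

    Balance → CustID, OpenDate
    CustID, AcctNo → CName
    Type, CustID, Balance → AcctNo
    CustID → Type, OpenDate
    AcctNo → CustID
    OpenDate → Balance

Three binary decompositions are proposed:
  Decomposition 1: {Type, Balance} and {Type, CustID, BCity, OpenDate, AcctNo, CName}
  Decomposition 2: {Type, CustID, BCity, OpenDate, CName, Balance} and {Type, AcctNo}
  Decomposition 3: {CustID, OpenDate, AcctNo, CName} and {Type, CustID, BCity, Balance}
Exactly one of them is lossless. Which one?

Decomposition 3

Decomposition 1: common = {Type}, closure = {Type} → lossy.
Decomposition 2: common = {Type}, closure = {Type} → lossy.
Decomposition 3: common = {CustID}, closure = {Type, CustID, OpenDate, AcctNo, CName, Balance} → lossless.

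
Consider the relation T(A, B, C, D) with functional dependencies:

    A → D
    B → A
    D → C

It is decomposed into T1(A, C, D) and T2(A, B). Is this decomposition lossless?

Common attributes: T1 ∩ T2 = {A}.
Closure of {A}: A → D applies, adding D; D → C applies, adding C. So (A)⁺ = {A, C, D}.
This closure contains every attribute of T1, so T1 ∩ T2 → T1. The join is lossless.

Yes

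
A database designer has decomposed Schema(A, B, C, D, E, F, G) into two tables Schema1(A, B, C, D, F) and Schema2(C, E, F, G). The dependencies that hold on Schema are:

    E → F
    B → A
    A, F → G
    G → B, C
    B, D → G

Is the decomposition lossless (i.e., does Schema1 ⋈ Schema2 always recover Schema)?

No

Common attributes: Schema1 ∩ Schema2 = {C, F}.
No dependency enlarges {C, F}, so (C, F)⁺ = {C, F}.
The closure contains neither all of Schema1 = {A, B, C, D, F} nor all of Schema2 = {C, E, F, G}, so the common attributes are not a superkey of either fragment. The join is lossy.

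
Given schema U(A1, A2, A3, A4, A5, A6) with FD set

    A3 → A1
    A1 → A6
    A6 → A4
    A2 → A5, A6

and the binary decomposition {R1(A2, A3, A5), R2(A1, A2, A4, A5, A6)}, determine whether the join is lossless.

Common attributes: R1 ∩ R2 = {A2, A5}.
Closure of {A2, A5}: A2 → A5, A6 applies, adding A6; A6 → A4 applies, adding A4. So (A2, A5)⁺ = {A2, A4, A5, A6}.
The closure contains neither all of R1 = {A2, A3, A5} nor all of R2 = {A1, A2, A4, A5, A6}, so the common attributes are not a superkey of either fragment. The join is lossy.

No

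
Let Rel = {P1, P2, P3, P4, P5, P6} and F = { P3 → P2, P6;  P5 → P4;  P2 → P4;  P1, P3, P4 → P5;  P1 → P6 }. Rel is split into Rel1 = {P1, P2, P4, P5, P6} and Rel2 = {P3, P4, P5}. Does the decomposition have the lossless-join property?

No

Common attributes: Rel1 ∩ Rel2 = {P4, P5}.
No dependency enlarges {P4, P5}, so (P4, P5)⁺ = {P4, P5}.
The closure contains neither all of Rel1 = {P1, P2, P4, P5, P6} nor all of Rel2 = {P3, P4, P5}, so the common attributes are not a superkey of either fragment. The join is lossy.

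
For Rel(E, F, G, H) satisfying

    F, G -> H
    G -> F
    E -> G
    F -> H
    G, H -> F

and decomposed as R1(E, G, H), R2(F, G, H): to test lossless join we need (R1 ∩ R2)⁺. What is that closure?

R1 ∩ R2 = {G, H}.
G → F applies, adding F
Closure: {F, G, H}.

F, G, H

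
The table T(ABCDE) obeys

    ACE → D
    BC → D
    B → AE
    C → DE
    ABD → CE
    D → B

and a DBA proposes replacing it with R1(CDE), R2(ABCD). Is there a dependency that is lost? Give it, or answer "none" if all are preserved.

Check B → AE: no single fragment contains all of {ABE}, and the restricted closure of {B} across the fragments never reaches {AE}.
ACE → D is preserved.
BC → D is preserved.
C → DE is preserved.
ABD → CE is preserved.
D → B is preserved.

B → AE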